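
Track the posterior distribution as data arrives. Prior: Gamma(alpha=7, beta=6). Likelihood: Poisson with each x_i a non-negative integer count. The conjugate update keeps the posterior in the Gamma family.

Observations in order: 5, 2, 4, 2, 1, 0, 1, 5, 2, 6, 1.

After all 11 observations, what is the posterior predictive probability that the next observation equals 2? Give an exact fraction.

obs 1: x=5 → posterior Gamma(12, 7)
obs 2: x=2 → posterior Gamma(14, 8)
obs 3: x=4 → posterior Gamma(18, 9)
obs 4: x=2 → posterior Gamma(20, 10)
obs 5: x=1 → posterior Gamma(21, 11)
obs 6: x=0 → posterior Gamma(21, 12)
obs 7: x=1 → posterior Gamma(22, 13)
obs 8: x=5 → posterior Gamma(27, 14)
obs 9: x=2 → posterior Gamma(29, 15)
obs 10: x=6 → posterior Gamma(35, 16)
obs 11: x=1 → posterior Gamma(36, 17)

7317502739321592439085387276166097257841008997/27866516911699690485530919446962290200798035968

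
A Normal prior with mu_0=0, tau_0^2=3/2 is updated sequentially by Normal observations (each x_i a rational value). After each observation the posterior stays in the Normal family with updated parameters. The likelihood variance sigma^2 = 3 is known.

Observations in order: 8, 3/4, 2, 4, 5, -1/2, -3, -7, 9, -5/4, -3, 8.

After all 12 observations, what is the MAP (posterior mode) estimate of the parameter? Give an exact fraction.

obs 1: x=8 → posterior Normal(8/3, 1)
obs 2: x=3/4 → posterior Normal(35/16, 3/4)
obs 3: x=2 → posterior Normal(43/20, 3/5)
obs 4: x=4 → posterior Normal(59/24, 1/2)
obs 5: x=5 → posterior Normal(79/28, 3/7)
obs 6: x=-1/2 → posterior Normal(77/32, 3/8)
obs 7: x=-3 → posterior Normal(65/36, 1/3)
obs 8: x=-7 → posterior Normal(37/40, 3/10)
obs 9: x=9 → posterior Normal(73/44, 3/11)
obs 10: x=-5/4 → posterior Normal(17/12, 1/4)
obs 11: x=-3 → posterior Normal(14/13, 3/13)
obs 12: x=8 → posterior Normal(11/7, 3/14)

11/7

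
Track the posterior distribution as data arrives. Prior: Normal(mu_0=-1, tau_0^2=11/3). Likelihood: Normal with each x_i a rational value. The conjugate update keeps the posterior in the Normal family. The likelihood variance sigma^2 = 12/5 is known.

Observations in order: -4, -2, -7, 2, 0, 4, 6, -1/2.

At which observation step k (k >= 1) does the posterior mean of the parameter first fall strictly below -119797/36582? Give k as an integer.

obs 1: x=-4 → posterior Normal(-256/91, 132/91)
obs 2: x=-2 → posterior Normal(-183/73, 66/73)
obs 3: x=-7 → posterior Normal(-751/201, 44/67)
obs 4: x=2 → posterior Normal(-641/256, 33/64)
obs 5: x=0 → posterior Normal(-641/311, 132/311)
obs 6: x=4 → posterior Normal(-421/366, 22/61)
obs 7: x=6 → posterior Normal(-91/421, 132/421)
obs 8: x=-1/2 → posterior Normal(-237/952, 33/119)

k = 3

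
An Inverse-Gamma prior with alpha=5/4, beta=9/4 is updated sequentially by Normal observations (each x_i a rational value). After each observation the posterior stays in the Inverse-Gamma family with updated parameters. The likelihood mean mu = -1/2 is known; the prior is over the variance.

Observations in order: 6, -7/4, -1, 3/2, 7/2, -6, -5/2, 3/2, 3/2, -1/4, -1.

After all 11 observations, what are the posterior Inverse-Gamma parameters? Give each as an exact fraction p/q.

obs 1: x=6 → posterior Inverse-Gamma(7/4, 187/8)
obs 2: x=-7/4 → posterior Inverse-Gamma(9/4, 773/32)
obs 3: x=-1 → posterior Inverse-Gamma(11/4, 777/32)
obs 4: x=3/2 → posterior Inverse-Gamma(13/4, 841/32)
obs 5: x=7/2 → posterior Inverse-Gamma(15/4, 1097/32)
obs 6: x=-6 → posterior Inverse-Gamma(17/4, 1581/32)
obs 7: x=-5/2 → posterior Inverse-Gamma(19/4, 1645/32)
obs 8: x=3/2 → posterior Inverse-Gamma(21/4, 1709/32)
obs 9: x=3/2 → posterior Inverse-Gamma(23/4, 1773/32)
obs 10: x=-1/4 → posterior Inverse-Gamma(25/4, 887/16)
obs 11: x=-1 → posterior Inverse-Gamma(27/4, 889/16)

alpha=27/4, beta=889/16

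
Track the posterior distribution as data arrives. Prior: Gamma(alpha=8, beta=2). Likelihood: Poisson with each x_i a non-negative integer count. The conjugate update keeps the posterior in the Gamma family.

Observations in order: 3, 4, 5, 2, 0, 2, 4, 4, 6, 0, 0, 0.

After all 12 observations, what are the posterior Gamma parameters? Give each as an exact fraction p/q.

alpha=38, beta=14

obs 1: x=3 → posterior Gamma(11, 3)
obs 2: x=4 → posterior Gamma(15, 4)
obs 3: x=5 → posterior Gamma(20, 5)
obs 4: x=2 → posterior Gamma(22, 6)
obs 5: x=0 → posterior Gamma(22, 7)
obs 6: x=2 → posterior Gamma(24, 8)
obs 7: x=4 → posterior Gamma(28, 9)
obs 8: x=4 → posterior Gamma(32, 10)
obs 9: x=6 → posterior Gamma(38, 11)
obs 10: x=0 → posterior Gamma(38, 12)
obs 11: x=0 → posterior Gamma(38, 13)
obs 12: x=0 → posterior Gamma(38, 14)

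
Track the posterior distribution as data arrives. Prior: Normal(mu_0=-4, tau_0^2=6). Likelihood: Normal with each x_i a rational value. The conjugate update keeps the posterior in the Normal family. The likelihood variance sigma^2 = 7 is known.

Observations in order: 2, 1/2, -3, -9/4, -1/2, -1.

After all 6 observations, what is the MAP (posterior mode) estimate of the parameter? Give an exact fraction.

obs 1: x=2 → posterior Normal(-16/13, 42/13)
obs 2: x=1/2 → posterior Normal(-13/19, 42/19)
obs 3: x=-3 → posterior Normal(-31/25, 42/25)
obs 4: x=-9/4 → posterior Normal(-89/62, 42/31)
obs 5: x=-1/2 → posterior Normal(-95/74, 42/37)
obs 6: x=-1 → posterior Normal(-107/86, 42/43)

-107/86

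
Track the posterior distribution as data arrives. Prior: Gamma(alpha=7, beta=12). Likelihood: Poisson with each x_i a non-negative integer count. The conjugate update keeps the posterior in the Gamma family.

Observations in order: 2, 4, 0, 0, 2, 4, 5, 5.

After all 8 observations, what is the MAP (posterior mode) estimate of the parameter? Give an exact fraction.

obs 1: x=2 → posterior Gamma(9, 13)
obs 2: x=4 → posterior Gamma(13, 14)
obs 3: x=0 → posterior Gamma(13, 15)
obs 4: x=0 → posterior Gamma(13, 16)
obs 5: x=2 → posterior Gamma(15, 17)
obs 6: x=4 → posterior Gamma(19, 18)
obs 7: x=5 → posterior Gamma(24, 19)
obs 8: x=5 → posterior Gamma(29, 20)

7/5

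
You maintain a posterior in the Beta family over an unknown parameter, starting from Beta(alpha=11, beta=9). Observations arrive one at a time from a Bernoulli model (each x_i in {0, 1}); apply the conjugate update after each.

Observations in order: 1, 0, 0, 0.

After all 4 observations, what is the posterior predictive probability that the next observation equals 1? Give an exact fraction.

1/2

obs 1: x=1 → posterior Beta(12, 9)
obs 2: x=0 → posterior Beta(12, 10)
obs 3: x=0 → posterior Beta(12, 11)
obs 4: x=0 → posterior Beta(12, 12)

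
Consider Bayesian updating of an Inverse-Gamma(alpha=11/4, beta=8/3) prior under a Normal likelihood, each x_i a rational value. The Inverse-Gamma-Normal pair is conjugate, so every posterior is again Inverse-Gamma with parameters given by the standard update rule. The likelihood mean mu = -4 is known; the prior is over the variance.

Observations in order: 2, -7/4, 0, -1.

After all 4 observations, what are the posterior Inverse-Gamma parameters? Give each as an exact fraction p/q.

obs 1: x=2 → posterior Inverse-Gamma(13/4, 62/3)
obs 2: x=-7/4 → posterior Inverse-Gamma(15/4, 2227/96)
obs 3: x=0 → posterior Inverse-Gamma(17/4, 2995/96)
obs 4: x=-1 → posterior Inverse-Gamma(19/4, 3427/96)

alpha=19/4, beta=3427/96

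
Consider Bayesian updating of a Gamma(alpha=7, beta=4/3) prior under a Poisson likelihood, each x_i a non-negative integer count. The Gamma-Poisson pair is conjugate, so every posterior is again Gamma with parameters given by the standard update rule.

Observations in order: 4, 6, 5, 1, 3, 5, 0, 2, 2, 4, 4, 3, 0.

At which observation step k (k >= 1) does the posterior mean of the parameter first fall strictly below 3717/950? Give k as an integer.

k = 7

obs 1: x=4 → posterior Gamma(11, 7/3)
obs 2: x=6 → posterior Gamma(17, 10/3)
obs 3: x=5 → posterior Gamma(22, 13/3)
obs 4: x=1 → posterior Gamma(23, 16/3)
obs 5: x=3 → posterior Gamma(26, 19/3)
obs 6: x=5 → posterior Gamma(31, 22/3)
obs 7: x=0 → posterior Gamma(31, 25/3)
obs 8: x=2 → posterior Gamma(33, 28/3)
obs 9: x=2 → posterior Gamma(35, 31/3)
obs 10: x=4 → posterior Gamma(39, 34/3)
obs 11: x=4 → posterior Gamma(43, 37/3)
obs 12: x=3 → posterior Gamma(46, 40/3)
obs 13: x=0 → posterior Gamma(46, 43/3)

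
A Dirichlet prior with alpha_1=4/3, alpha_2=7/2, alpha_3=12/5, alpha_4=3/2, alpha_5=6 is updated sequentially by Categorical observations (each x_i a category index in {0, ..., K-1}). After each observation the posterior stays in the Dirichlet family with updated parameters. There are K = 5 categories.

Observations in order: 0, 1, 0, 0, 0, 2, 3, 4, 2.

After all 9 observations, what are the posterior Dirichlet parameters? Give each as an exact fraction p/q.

obs 1: x=0 → posterior Dirichlet(7/3, 7/2, 12/5, 3/2, 6)
obs 2: x=1 → posterior Dirichlet(7/3, 9/2, 12/5, 3/2, 6)
obs 3: x=0 → posterior Dirichlet(10/3, 9/2, 12/5, 3/2, 6)
obs 4: x=0 → posterior Dirichlet(13/3, 9/2, 12/5, 3/2, 6)
obs 5: x=0 → posterior Dirichlet(16/3, 9/2, 12/5, 3/2, 6)
obs 6: x=2 → posterior Dirichlet(16/3, 9/2, 17/5, 3/2, 6)
obs 7: x=3 → posterior Dirichlet(16/3, 9/2, 17/5, 5/2, 6)
obs 8: x=4 → posterior Dirichlet(16/3, 9/2, 17/5, 5/2, 7)
obs 9: x=2 → posterior Dirichlet(16/3, 9/2, 22/5, 5/2, 7)

alpha_1=16/3, alpha_2=9/2, alpha_3=22/5, alpha_4=5/2, alpha_5=7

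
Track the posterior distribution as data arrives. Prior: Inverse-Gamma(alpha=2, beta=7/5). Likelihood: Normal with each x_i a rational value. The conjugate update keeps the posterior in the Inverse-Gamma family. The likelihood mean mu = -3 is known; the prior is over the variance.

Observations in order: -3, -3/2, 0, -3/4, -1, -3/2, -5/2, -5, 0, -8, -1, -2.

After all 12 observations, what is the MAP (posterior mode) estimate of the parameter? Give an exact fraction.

5489/1440

obs 1: x=-3 → posterior Inverse-Gamma(5/2, 7/5)
obs 2: x=-3/2 → posterior Inverse-Gamma(3, 101/40)
obs 3: x=0 → posterior Inverse-Gamma(7/2, 281/40)
obs 4: x=-3/4 → posterior Inverse-Gamma(4, 1529/160)
obs 5: x=-1 → posterior Inverse-Gamma(9/2, 1849/160)
obs 6: x=-3/2 → posterior Inverse-Gamma(5, 2029/160)
obs 7: x=-5/2 → posterior Inverse-Gamma(11/2, 2049/160)
obs 8: x=-5 → posterior Inverse-Gamma(6, 2369/160)
obs 9: x=0 → posterior Inverse-Gamma(13/2, 3089/160)
obs 10: x=-8 → posterior Inverse-Gamma(7, 5089/160)
obs 11: x=-1 → posterior Inverse-Gamma(15/2, 5409/160)
obs 12: x=-2 → posterior Inverse-Gamma(8, 5489/160)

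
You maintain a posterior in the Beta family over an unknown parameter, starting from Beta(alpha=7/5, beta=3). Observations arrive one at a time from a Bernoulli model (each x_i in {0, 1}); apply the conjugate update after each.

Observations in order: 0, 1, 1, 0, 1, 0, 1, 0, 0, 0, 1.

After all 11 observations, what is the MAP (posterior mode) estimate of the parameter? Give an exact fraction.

27/67

obs 1: x=0 → posterior Beta(7/5, 4)
obs 2: x=1 → posterior Beta(12/5, 4)
obs 3: x=1 → posterior Beta(17/5, 4)
obs 4: x=0 → posterior Beta(17/5, 5)
obs 5: x=1 → posterior Beta(22/5, 5)
obs 6: x=0 → posterior Beta(22/5, 6)
obs 7: x=1 → posterior Beta(27/5, 6)
obs 8: x=0 → posterior Beta(27/5, 7)
obs 9: x=0 → posterior Beta(27/5, 8)
obs 10: x=0 → posterior Beta(27/5, 9)
obs 11: x=1 → posterior Beta(32/5, 9)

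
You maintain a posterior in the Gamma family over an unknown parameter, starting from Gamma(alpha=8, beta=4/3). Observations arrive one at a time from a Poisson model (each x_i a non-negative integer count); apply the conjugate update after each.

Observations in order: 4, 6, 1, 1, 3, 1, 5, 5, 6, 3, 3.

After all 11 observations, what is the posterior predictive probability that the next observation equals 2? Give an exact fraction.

obs 1: x=4 → posterior Gamma(12, 7/3)
obs 2: x=6 → posterior Gamma(18, 10/3)
obs 3: x=1 → posterior Gamma(19, 13/3)
obs 4: x=1 → posterior Gamma(20, 16/3)
obs 5: x=3 → posterior Gamma(23, 19/3)
obs 6: x=1 → posterior Gamma(24, 22/3)
obs 7: x=5 → posterior Gamma(29, 25/3)
obs 8: x=5 → posterior Gamma(34, 28/3)
obs 9: x=6 → posterior Gamma(40, 31/3)
obs 10: x=3 → posterior Gamma(43, 34/3)
obs 11: x=3 → posterior Gamma(46, 37/3)

13345889062835841195444446145307294767230780282767201064296476786101973022761/79228162514264337593543950336000000000000000000000000000000000000000000000000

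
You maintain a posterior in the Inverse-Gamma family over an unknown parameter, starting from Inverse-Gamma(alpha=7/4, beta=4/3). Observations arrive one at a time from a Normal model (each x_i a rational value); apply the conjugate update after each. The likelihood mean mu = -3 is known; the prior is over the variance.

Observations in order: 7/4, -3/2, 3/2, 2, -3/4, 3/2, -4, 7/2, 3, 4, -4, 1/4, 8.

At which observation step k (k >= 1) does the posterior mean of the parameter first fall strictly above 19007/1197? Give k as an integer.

obs 1: x=7/4 → posterior Inverse-Gamma(9/4, 1211/96)
obs 2: x=-3/2 → posterior Inverse-Gamma(11/4, 1319/96)
obs 3: x=3/2 → posterior Inverse-Gamma(13/4, 2291/96)
obs 4: x=2 → posterior Inverse-Gamma(15/4, 3491/96)
obs 5: x=-3/4 → posterior Inverse-Gamma(17/4, 1867/48)
obs 6: x=3/2 → posterior Inverse-Gamma(19/4, 2353/48)
obs 7: x=-4 → posterior Inverse-Gamma(21/4, 2377/48)
obs 8: x=7/2 → posterior Inverse-Gamma(23/4, 3391/48)
obs 9: x=3 → posterior Inverse-Gamma(25/4, 4255/48)
obs 10: x=4 → posterior Inverse-Gamma(27/4, 5431/48)
obs 11: x=-4 → posterior Inverse-Gamma(29/4, 5455/48)
obs 12: x=1/4 → posterior Inverse-Gamma(31/4, 11417/96)
obs 13: x=8 → posterior Inverse-Gamma(33/4, 17225/96)

k = 9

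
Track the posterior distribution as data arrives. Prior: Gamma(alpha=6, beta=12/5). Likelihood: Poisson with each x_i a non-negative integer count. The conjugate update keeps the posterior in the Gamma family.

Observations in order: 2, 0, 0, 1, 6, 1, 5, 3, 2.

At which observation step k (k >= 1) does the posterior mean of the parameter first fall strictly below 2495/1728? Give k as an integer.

obs 1: x=2 → posterior Gamma(8, 17/5)
obs 2: x=0 → posterior Gamma(8, 22/5)
obs 3: x=0 → posterior Gamma(8, 27/5)
obs 4: x=1 → posterior Gamma(9, 32/5)
obs 5: x=6 → posterior Gamma(15, 37/5)
obs 6: x=1 → posterior Gamma(16, 42/5)
obs 7: x=5 → posterior Gamma(21, 47/5)
obs 8: x=3 → posterior Gamma(24, 52/5)
obs 9: x=2 → posterior Gamma(26, 57/5)

k = 4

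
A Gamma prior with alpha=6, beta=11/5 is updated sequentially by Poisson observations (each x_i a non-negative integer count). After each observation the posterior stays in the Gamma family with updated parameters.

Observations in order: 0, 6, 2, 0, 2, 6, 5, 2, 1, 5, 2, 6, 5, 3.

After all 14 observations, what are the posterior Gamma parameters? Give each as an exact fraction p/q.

obs 1: x=0 → posterior Gamma(6, 16/5)
obs 2: x=6 → posterior Gamma(12, 21/5)
obs 3: x=2 → posterior Gamma(14, 26/5)
obs 4: x=0 → posterior Gamma(14, 31/5)
obs 5: x=2 → posterior Gamma(16, 36/5)
obs 6: x=6 → posterior Gamma(22, 41/5)
obs 7: x=5 → posterior Gamma(27, 46/5)
obs 8: x=2 → posterior Gamma(29, 51/5)
obs 9: x=1 → posterior Gamma(30, 56/5)
obs 10: x=5 → posterior Gamma(35, 61/5)
obs 11: x=2 → posterior Gamma(37, 66/5)
obs 12: x=6 → posterior Gamma(43, 71/5)
obs 13: x=5 → posterior Gamma(48, 76/5)
obs 14: x=3 → posterior Gamma(51, 81/5)

alpha=51, beta=81/5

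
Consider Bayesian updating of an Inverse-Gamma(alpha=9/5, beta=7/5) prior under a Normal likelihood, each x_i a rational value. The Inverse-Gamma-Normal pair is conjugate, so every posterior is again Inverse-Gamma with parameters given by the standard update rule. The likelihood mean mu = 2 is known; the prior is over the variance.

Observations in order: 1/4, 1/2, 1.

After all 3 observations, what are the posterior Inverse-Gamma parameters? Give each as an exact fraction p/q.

alpha=33/10, beta=729/160

obs 1: x=1/4 → posterior Inverse-Gamma(23/10, 469/160)
obs 2: x=1/2 → posterior Inverse-Gamma(14/5, 649/160)
obs 3: x=1 → posterior Inverse-Gamma(33/10, 729/160)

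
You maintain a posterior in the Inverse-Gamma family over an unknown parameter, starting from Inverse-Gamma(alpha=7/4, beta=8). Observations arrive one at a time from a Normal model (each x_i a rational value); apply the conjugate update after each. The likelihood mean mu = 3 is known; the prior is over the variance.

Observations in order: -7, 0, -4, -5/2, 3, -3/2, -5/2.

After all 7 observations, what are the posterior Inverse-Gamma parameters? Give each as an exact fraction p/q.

obs 1: x=-7 → posterior Inverse-Gamma(9/4, 58)
obs 2: x=0 → posterior Inverse-Gamma(11/4, 125/2)
obs 3: x=-4 → posterior Inverse-Gamma(13/4, 87)
obs 4: x=-5/2 → posterior Inverse-Gamma(15/4, 817/8)
obs 5: x=3 → posterior Inverse-Gamma(17/4, 817/8)
obs 6: x=-3/2 → posterior Inverse-Gamma(19/4, 449/4)
obs 7: x=-5/2 → posterior Inverse-Gamma(21/4, 1019/8)

alpha=21/4, beta=1019/8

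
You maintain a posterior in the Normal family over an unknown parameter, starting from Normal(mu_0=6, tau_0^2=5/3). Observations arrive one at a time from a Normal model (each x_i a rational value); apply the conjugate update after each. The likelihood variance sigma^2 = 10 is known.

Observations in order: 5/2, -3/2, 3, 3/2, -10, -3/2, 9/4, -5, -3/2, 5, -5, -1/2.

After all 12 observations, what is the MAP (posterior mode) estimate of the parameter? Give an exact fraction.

obs 1: x=5/2 → posterior Normal(11/2, 10/7)
obs 2: x=-3/2 → posterior Normal(37/8, 5/4)
obs 3: x=3 → posterior Normal(40/9, 10/9)
obs 4: x=3/2 → posterior Normal(83/20, 1)
obs 5: x=-10 → posterior Normal(63/22, 10/11)
obs 6: x=-3/2 → posterior Normal(5/2, 5/6)
obs 7: x=9/4 → posterior Normal(129/52, 10/13)
obs 8: x=-5 → posterior Normal(109/56, 5/7)
obs 9: x=-3/2 → posterior Normal(103/60, 2/3)
obs 10: x=5 → posterior Normal(123/64, 5/8)
obs 11: x=-5 → posterior Normal(103/68, 10/17)
obs 12: x=-1/2 → posterior Normal(101/72, 5/9)

101/72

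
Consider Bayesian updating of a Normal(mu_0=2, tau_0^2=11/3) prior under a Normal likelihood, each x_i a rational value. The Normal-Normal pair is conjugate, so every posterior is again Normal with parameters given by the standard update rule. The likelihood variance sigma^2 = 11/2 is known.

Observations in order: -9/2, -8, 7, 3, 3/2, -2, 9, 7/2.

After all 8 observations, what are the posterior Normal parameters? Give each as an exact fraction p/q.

obs 1: x=-9/2 → posterior Normal(-3/5, 11/5)
obs 2: x=-8 → posterior Normal(-19/7, 11/7)
obs 3: x=7 → posterior Normal(-5/9, 11/9)
obs 4: x=3 → posterior Normal(1/11, 1)
obs 5: x=3/2 → posterior Normal(4/13, 11/13)
obs 6: x=-2 → posterior Normal(0, 11/15)
obs 7: x=9 → posterior Normal(18/17, 11/17)
obs 8: x=7/2 → posterior Normal(25/19, 11/19)

mu_0=25/19, tau_0^2=11/19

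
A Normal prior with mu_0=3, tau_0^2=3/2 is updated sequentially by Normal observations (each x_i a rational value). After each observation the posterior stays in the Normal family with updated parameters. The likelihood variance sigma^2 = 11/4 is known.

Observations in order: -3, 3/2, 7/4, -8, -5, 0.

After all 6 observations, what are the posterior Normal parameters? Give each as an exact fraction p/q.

mu_0=-87/94, tau_0^2=33/94

obs 1: x=-3 → posterior Normal(15/17, 33/34)
obs 2: x=3/2 → posterior Normal(24/23, 33/46)
obs 3: x=7/4 → posterior Normal(69/58, 33/58)
obs 4: x=-8 → posterior Normal(-27/70, 33/70)
obs 5: x=-5 → posterior Normal(-87/82, 33/82)
obs 6: x=0 → posterior Normal(-87/94, 33/94)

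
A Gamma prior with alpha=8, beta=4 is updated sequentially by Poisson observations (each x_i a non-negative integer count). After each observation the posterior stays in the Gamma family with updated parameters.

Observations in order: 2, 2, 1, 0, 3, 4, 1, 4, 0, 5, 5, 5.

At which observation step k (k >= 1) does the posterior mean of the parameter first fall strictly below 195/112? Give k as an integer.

k = 4

obs 1: x=2 → posterior Gamma(10, 5)
obs 2: x=2 → posterior Gamma(12, 6)
obs 3: x=1 → posterior Gamma(13, 7)
obs 4: x=0 → posterior Gamma(13, 8)
obs 5: x=3 → posterior Gamma(16, 9)
obs 6: x=4 → posterior Gamma(20, 10)
obs 7: x=1 → posterior Gamma(21, 11)
obs 8: x=4 → posterior Gamma(25, 12)
obs 9: x=0 → posterior Gamma(25, 13)
obs 10: x=5 → posterior Gamma(30, 14)
obs 11: x=5 → posterior Gamma(35, 15)
obs 12: x=5 → posterior Gamma(40, 16)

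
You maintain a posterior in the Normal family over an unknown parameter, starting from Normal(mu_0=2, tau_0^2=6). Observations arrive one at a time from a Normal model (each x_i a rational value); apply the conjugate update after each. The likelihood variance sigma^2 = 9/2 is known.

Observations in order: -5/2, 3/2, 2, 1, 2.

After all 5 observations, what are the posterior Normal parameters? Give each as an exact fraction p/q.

mu_0=22/23, tau_0^2=18/23

obs 1: x=-5/2 → posterior Normal(-4/7, 18/7)
obs 2: x=3/2 → posterior Normal(2/11, 18/11)
obs 3: x=2 → posterior Normal(2/3, 6/5)
obs 4: x=1 → posterior Normal(14/19, 18/19)
obs 5: x=2 → posterior Normal(22/23, 18/23)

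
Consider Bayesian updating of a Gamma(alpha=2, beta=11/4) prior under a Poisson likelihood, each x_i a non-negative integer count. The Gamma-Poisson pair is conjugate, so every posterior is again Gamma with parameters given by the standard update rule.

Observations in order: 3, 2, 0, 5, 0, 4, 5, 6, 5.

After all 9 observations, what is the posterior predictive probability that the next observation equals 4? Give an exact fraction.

253467415043893002820308129902838953511633625812744615495680/1746133394186433141902839471825756172108207104953451708842753

obs 1: x=3 → posterior Gamma(5, 15/4)
obs 2: x=2 → posterior Gamma(7, 19/4)
obs 3: x=0 → posterior Gamma(7, 23/4)
obs 4: x=5 → posterior Gamma(12, 27/4)
obs 5: x=0 → posterior Gamma(12, 31/4)
obs 6: x=4 → posterior Gamma(16, 35/4)
obs 7: x=5 → posterior Gamma(21, 39/4)
obs 8: x=6 → posterior Gamma(27, 43/4)
obs 9: x=5 → posterior Gamma(32, 47/4)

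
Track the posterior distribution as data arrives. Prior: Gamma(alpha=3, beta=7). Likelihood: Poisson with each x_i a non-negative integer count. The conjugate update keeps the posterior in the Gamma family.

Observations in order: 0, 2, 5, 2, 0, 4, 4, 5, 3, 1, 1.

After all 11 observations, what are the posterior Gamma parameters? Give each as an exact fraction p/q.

obs 1: x=0 → posterior Gamma(3, 8)
obs 2: x=2 → posterior Gamma(5, 9)
obs 3: x=5 → posterior Gamma(10, 10)
obs 4: x=2 → posterior Gamma(12, 11)
obs 5: x=0 → posterior Gamma(12, 12)
obs 6: x=4 → posterior Gamma(16, 13)
obs 7: x=4 → posterior Gamma(20, 14)
obs 8: x=5 → posterior Gamma(25, 15)
obs 9: x=3 → posterior Gamma(28, 16)
obs 10: x=1 → posterior Gamma(29, 17)
obs 11: x=1 → posterior Gamma(30, 18)

alpha=30, beta=18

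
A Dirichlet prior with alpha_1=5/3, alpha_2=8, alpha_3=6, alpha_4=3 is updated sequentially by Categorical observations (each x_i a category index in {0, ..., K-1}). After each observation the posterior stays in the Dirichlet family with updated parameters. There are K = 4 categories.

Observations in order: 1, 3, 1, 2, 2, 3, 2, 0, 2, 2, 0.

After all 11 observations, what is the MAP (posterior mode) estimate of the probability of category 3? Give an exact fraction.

12/77

obs 1: x=1 → posterior Dirichlet(5/3, 9, 6, 3)
obs 2: x=3 → posterior Dirichlet(5/3, 9, 6, 4)
obs 3: x=1 → posterior Dirichlet(5/3, 10, 6, 4)
obs 4: x=2 → posterior Dirichlet(5/3, 10, 7, 4)
obs 5: x=2 → posterior Dirichlet(5/3, 10, 8, 4)
obs 6: x=3 → posterior Dirichlet(5/3, 10, 8, 5)
obs 7: x=2 → posterior Dirichlet(5/3, 10, 9, 5)
obs 8: x=0 → posterior Dirichlet(8/3, 10, 9, 5)
obs 9: x=2 → posterior Dirichlet(8/3, 10, 10, 5)
obs 10: x=2 → posterior Dirichlet(8/3, 10, 11, 5)
obs 11: x=0 → posterior Dirichlet(11/3, 10, 11, 5)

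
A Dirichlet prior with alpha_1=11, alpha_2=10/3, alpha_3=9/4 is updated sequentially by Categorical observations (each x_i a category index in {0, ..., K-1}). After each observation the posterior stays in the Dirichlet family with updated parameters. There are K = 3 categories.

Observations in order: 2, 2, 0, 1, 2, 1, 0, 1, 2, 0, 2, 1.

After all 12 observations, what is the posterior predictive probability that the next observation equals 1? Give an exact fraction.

obs 1: x=2 → posterior Dirichlet(11, 10/3, 13/4)
obs 2: x=2 → posterior Dirichlet(11, 10/3, 17/4)
obs 3: x=0 → posterior Dirichlet(12, 10/3, 17/4)
obs 4: x=1 → posterior Dirichlet(12, 13/3, 17/4)
obs 5: x=2 → posterior Dirichlet(12, 13/3, 21/4)
obs 6: x=1 → posterior Dirichlet(12, 16/3, 21/4)
obs 7: x=0 → posterior Dirichlet(13, 16/3, 21/4)
obs 8: x=1 → posterior Dirichlet(13, 19/3, 21/4)
obs 9: x=2 → posterior Dirichlet(13, 19/3, 25/4)
obs 10: x=0 → posterior Dirichlet(14, 19/3, 25/4)
obs 11: x=2 → posterior Dirichlet(14, 19/3, 29/4)
obs 12: x=1 → posterior Dirichlet(14, 22/3, 29/4)

88/343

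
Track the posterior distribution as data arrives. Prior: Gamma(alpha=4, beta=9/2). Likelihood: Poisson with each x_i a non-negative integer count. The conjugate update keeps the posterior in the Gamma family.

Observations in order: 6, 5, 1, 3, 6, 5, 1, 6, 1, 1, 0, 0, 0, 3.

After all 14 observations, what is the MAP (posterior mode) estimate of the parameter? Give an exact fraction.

obs 1: x=6 → posterior Gamma(10, 11/2)
obs 2: x=5 → posterior Gamma(15, 13/2)
obs 3: x=1 → posterior Gamma(16, 15/2)
obs 4: x=3 → posterior Gamma(19, 17/2)
obs 5: x=6 → posterior Gamma(25, 19/2)
obs 6: x=5 → posterior Gamma(30, 21/2)
obs 7: x=1 → posterior Gamma(31, 23/2)
obs 8: x=6 → posterior Gamma(37, 25/2)
obs 9: x=1 → posterior Gamma(38, 27/2)
obs 10: x=1 → posterior Gamma(39, 29/2)
obs 11: x=0 → posterior Gamma(39, 31/2)
obs 12: x=0 → posterior Gamma(39, 33/2)
obs 13: x=0 → posterior Gamma(39, 35/2)
obs 14: x=3 → posterior Gamma(42, 37/2)

82/37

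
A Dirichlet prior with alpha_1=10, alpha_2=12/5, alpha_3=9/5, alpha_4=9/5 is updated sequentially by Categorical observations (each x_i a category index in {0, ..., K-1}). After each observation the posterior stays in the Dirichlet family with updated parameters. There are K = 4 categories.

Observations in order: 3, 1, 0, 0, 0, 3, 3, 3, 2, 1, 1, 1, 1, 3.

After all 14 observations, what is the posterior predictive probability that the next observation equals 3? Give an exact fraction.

17/75

obs 1: x=3 → posterior Dirichlet(10, 12/5, 9/5, 14/5)
obs 2: x=1 → posterior Dirichlet(10, 17/5, 9/5, 14/5)
obs 3: x=0 → posterior Dirichlet(11, 17/5, 9/5, 14/5)
obs 4: x=0 → posterior Dirichlet(12, 17/5, 9/5, 14/5)
obs 5: x=0 → posterior Dirichlet(13, 17/5, 9/5, 14/5)
obs 6: x=3 → posterior Dirichlet(13, 17/5, 9/5, 19/5)
obs 7: x=3 → posterior Dirichlet(13, 17/5, 9/5, 24/5)
obs 8: x=3 → posterior Dirichlet(13, 17/5, 9/5, 29/5)
obs 9: x=2 → posterior Dirichlet(13, 17/5, 14/5, 29/5)
obs 10: x=1 → posterior Dirichlet(13, 22/5, 14/5, 29/5)
obs 11: x=1 → posterior Dirichlet(13, 27/5, 14/5, 29/5)
obs 12: x=1 → posterior Dirichlet(13, 32/5, 14/5, 29/5)
obs 13: x=1 → posterior Dirichlet(13, 37/5, 14/5, 29/5)
obs 14: x=3 → posterior Dirichlet(13, 37/5, 14/5, 34/5)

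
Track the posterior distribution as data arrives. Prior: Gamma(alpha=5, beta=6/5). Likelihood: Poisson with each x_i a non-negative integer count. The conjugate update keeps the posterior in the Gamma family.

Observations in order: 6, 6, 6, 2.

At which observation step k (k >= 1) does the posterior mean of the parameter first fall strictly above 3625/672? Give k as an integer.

k = 3

obs 1: x=6 → posterior Gamma(11, 11/5)
obs 2: x=6 → posterior Gamma(17, 16/5)
obs 3: x=6 → posterior Gamma(23, 21/5)
obs 4: x=2 → posterior Gamma(25, 26/5)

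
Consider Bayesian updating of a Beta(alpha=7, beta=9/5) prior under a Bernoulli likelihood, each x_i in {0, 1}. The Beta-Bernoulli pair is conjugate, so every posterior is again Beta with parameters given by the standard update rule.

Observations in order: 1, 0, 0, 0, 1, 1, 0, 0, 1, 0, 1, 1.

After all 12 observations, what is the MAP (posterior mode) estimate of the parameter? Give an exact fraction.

obs 1: x=1 → posterior Beta(8, 9/5)
obs 2: x=0 → posterior Beta(8, 14/5)
obs 3: x=0 → posterior Beta(8, 19/5)
obs 4: x=0 → posterior Beta(8, 24/5)
obs 5: x=1 → posterior Beta(9, 24/5)
obs 6: x=1 → posterior Beta(10, 24/5)
obs 7: x=0 → posterior Beta(10, 29/5)
obs 8: x=0 → posterior Beta(10, 34/5)
obs 9: x=1 → posterior Beta(11, 34/5)
obs 10: x=0 → posterior Beta(11, 39/5)
obs 11: x=1 → posterior Beta(12, 39/5)
obs 12: x=1 → posterior Beta(13, 39/5)

30/47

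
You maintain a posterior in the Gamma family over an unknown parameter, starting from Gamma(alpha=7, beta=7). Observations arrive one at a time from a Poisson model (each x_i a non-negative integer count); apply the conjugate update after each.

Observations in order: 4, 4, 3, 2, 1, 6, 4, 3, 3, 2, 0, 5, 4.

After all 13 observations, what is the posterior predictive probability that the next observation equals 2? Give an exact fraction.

obs 1: x=4 → posterior Gamma(11, 8)
obs 2: x=4 → posterior Gamma(15, 9)
obs 3: x=3 → posterior Gamma(18, 10)
obs 4: x=2 → posterior Gamma(20, 11)
obs 5: x=1 → posterior Gamma(21, 12)
obs 6: x=6 → posterior Gamma(27, 13)
obs 7: x=4 → posterior Gamma(31, 14)
obs 8: x=3 → posterior Gamma(34, 15)
obs 9: x=3 → posterior Gamma(37, 16)
obs 10: x=2 → posterior Gamma(39, 17)
obs 11: x=0 → posterior Gamma(39, 18)
obs 12: x=5 → posterior Gamma(44, 19)
obs 13: x=4 → posterior Gamma(48, 20)

2251799813685248000000000000000000000000000000000000000000000000/8783091394902850519635758337732167799687681788511478397917260483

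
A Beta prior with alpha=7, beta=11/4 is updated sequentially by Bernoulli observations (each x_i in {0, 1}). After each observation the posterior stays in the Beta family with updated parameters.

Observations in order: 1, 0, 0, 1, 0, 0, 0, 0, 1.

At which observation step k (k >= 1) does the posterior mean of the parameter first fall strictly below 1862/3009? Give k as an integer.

obs 1: x=1 → posterior Beta(8, 11/4)
obs 2: x=0 → posterior Beta(8, 15/4)
obs 3: x=0 → posterior Beta(8, 19/4)
obs 4: x=1 → posterior Beta(9, 19/4)
obs 5: x=0 → posterior Beta(9, 23/4)
obs 6: x=0 → posterior Beta(9, 27/4)
obs 7: x=0 → posterior Beta(9, 31/4)
obs 8: x=0 → posterior Beta(9, 35/4)
obs 9: x=1 → posterior Beta(10, 35/4)

k = 5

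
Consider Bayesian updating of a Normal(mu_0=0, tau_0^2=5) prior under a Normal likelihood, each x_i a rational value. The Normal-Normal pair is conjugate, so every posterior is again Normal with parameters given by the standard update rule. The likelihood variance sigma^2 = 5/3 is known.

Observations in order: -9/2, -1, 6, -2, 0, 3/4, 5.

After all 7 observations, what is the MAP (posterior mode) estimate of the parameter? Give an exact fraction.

51/88

obs 1: x=-9/2 → posterior Normal(-27/8, 5/4)
obs 2: x=-1 → posterior Normal(-33/14, 5/7)
obs 3: x=6 → posterior Normal(3/20, 1/2)
obs 4: x=-2 → posterior Normal(-9/26, 5/13)
obs 5: x=0 → posterior Normal(-9/32, 5/16)
obs 6: x=3/4 → posterior Normal(-9/76, 5/19)
obs 7: x=5 → posterior Normal(51/88, 5/22)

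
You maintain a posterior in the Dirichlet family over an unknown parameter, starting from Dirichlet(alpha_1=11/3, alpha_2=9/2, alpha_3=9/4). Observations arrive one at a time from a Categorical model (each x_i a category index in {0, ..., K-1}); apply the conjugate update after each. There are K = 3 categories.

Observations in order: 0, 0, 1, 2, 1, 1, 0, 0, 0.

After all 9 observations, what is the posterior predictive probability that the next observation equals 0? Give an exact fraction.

obs 1: x=0 → posterior Dirichlet(14/3, 9/2, 9/4)
obs 2: x=0 → posterior Dirichlet(17/3, 9/2, 9/4)
obs 3: x=1 → posterior Dirichlet(17/3, 11/2, 9/4)
obs 4: x=2 → posterior Dirichlet(17/3, 11/2, 13/4)
obs 5: x=1 → posterior Dirichlet(17/3, 13/2, 13/4)
obs 6: x=1 → posterior Dirichlet(17/3, 15/2, 13/4)
obs 7: x=0 → posterior Dirichlet(20/3, 15/2, 13/4)
obs 8: x=0 → posterior Dirichlet(23/3, 15/2, 13/4)
obs 9: x=0 → posterior Dirichlet(26/3, 15/2, 13/4)

104/233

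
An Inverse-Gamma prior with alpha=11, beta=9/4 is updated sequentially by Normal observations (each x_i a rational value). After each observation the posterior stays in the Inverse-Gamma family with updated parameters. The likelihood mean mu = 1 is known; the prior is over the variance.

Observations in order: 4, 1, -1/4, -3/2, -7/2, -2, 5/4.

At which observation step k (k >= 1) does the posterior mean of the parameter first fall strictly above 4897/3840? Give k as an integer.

k = 5

obs 1: x=4 → posterior Inverse-Gamma(23/2, 27/4)
obs 2: x=1 → posterior Inverse-Gamma(12, 27/4)
obs 3: x=-1/4 → posterior Inverse-Gamma(25/2, 241/32)
obs 4: x=-3/2 → posterior Inverse-Gamma(13, 341/32)
obs 5: x=-7/2 → posterior Inverse-Gamma(27/2, 665/32)
obs 6: x=-2 → posterior Inverse-Gamma(14, 809/32)
obs 7: x=5/4 → posterior Inverse-Gamma(29/2, 405/16)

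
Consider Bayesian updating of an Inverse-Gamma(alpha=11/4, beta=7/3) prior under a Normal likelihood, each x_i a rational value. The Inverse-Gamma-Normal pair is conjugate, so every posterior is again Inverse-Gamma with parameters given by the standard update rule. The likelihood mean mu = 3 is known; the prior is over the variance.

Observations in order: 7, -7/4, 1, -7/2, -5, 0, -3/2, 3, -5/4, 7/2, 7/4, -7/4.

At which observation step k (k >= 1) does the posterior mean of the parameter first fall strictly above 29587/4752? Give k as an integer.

k = 2

obs 1: x=7 → posterior Inverse-Gamma(13/4, 31/3)
obs 2: x=-7/4 → posterior Inverse-Gamma(15/4, 2075/96)
obs 3: x=1 → posterior Inverse-Gamma(17/4, 2267/96)
obs 4: x=-7/2 → posterior Inverse-Gamma(19/4, 4295/96)
obs 5: x=-5 → posterior Inverse-Gamma(21/4, 7367/96)
obs 6: x=0 → posterior Inverse-Gamma(23/4, 7799/96)
obs 7: x=-3/2 → posterior Inverse-Gamma(25/4, 8771/96)
obs 8: x=3 → posterior Inverse-Gamma(27/4, 8771/96)
obs 9: x=-5/4 → posterior Inverse-Gamma(29/4, 4819/48)
obs 10: x=7/2 → posterior Inverse-Gamma(31/4, 4825/48)
obs 11: x=7/4 → posterior Inverse-Gamma(33/4, 9725/96)
obs 12: x=-7/4 → posterior Inverse-Gamma(35/4, 1351/12)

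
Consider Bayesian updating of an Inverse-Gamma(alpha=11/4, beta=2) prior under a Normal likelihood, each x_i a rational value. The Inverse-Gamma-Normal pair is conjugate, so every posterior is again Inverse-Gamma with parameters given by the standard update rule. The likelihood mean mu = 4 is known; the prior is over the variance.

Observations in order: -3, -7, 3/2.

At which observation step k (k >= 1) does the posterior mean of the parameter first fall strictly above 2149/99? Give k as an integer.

obs 1: x=-3 → posterior Inverse-Gamma(13/4, 53/2)
obs 2: x=-7 → posterior Inverse-Gamma(15/4, 87)
obs 3: x=3/2 → posterior Inverse-Gamma(17/4, 721/8)

k = 2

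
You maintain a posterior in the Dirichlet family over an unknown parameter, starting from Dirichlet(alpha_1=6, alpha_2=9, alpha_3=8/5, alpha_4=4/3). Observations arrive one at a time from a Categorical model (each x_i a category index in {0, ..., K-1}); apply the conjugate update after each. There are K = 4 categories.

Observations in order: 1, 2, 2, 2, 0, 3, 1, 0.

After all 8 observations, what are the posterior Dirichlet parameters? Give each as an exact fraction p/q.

alpha_1=8, alpha_2=11, alpha_3=23/5, alpha_4=7/3

obs 1: x=1 → posterior Dirichlet(6, 10, 8/5, 4/3)
obs 2: x=2 → posterior Dirichlet(6, 10, 13/5, 4/3)
obs 3: x=2 → posterior Dirichlet(6, 10, 18/5, 4/3)
obs 4: x=2 → posterior Dirichlet(6, 10, 23/5, 4/3)
obs 5: x=0 → posterior Dirichlet(7, 10, 23/5, 4/3)
obs 6: x=3 → posterior Dirichlet(7, 10, 23/5, 7/3)
obs 7: x=1 → posterior Dirichlet(7, 11, 23/5, 7/3)
obs 8: x=0 → posterior Dirichlet(8, 11, 23/5, 7/3)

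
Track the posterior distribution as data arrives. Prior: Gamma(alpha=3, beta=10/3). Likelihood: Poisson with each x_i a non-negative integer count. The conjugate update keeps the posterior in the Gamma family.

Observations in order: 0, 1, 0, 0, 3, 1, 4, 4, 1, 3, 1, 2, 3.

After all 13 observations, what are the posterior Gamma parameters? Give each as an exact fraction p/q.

obs 1: x=0 → posterior Gamma(3, 13/3)
obs 2: x=1 → posterior Gamma(4, 16/3)
obs 3: x=0 → posterior Gamma(4, 19/3)
obs 4: x=0 → posterior Gamma(4, 22/3)
obs 5: x=3 → posterior Gamma(7, 25/3)
obs 6: x=1 → posterior Gamma(8, 28/3)
obs 7: x=4 → posterior Gamma(12, 31/3)
obs 8: x=4 → posterior Gamma(16, 34/3)
obs 9: x=1 → posterior Gamma(17, 37/3)
obs 10: x=3 → posterior Gamma(20, 40/3)
obs 11: x=1 → posterior Gamma(21, 43/3)
obs 12: x=2 → posterior Gamma(23, 46/3)
obs 13: x=3 → posterior Gamma(26, 49/3)

alpha=26, beta=49/3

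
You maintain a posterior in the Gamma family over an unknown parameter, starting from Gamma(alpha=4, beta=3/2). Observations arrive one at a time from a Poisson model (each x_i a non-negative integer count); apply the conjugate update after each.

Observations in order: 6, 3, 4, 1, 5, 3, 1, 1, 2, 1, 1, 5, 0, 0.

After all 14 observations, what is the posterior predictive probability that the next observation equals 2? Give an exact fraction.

42598861101882934060661808247396774659076420488601992716932/166741481249649316381381371919564410409316111826611678288097

obs 1: x=6 → posterior Gamma(10, 5/2)
obs 2: x=3 → posterior Gamma(13, 7/2)
obs 3: x=4 → posterior Gamma(17, 9/2)
obs 4: x=1 → posterior Gamma(18, 11/2)
obs 5: x=5 → posterior Gamma(23, 13/2)
obs 6: x=3 → posterior Gamma(26, 15/2)
obs 7: x=1 → posterior Gamma(27, 17/2)
obs 8: x=1 → posterior Gamma(28, 19/2)
obs 9: x=2 → posterior Gamma(30, 21/2)
obs 10: x=1 → posterior Gamma(31, 23/2)
obs 11: x=1 → posterior Gamma(32, 25/2)
obs 12: x=5 → posterior Gamma(37, 27/2)
obs 13: x=0 → posterior Gamma(37, 29/2)
obs 14: x=0 → posterior Gamma(37, 31/2)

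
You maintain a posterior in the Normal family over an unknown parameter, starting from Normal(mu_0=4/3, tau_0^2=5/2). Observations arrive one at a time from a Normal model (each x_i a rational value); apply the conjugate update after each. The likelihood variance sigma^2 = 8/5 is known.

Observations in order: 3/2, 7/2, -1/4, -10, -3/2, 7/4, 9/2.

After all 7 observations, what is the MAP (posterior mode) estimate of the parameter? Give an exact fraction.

obs 1: x=3/2 → posterior Normal(353/246, 40/41)
obs 2: x=7/2 → posterior Normal(439/198, 20/33)
obs 3: x=-1/4 → posterior Normal(1681/1092, 40/91)
obs 4: x=-10 → posterior Normal(-1319/1392, 10/29)
obs 5: x=-3/2 → posterior Normal(-1769/1692, 40/141)
obs 6: x=7/4 → posterior Normal(-311/498, 20/83)
obs 7: x=9/2 → posterior Normal(53/1146, 40/191)

53/1146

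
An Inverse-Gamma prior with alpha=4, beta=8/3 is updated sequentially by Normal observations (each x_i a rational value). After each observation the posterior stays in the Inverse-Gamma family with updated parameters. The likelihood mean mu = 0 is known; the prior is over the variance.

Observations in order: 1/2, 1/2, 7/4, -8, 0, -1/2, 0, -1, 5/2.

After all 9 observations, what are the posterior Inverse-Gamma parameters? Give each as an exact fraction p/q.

obs 1: x=1/2 → posterior Inverse-Gamma(9/2, 67/24)
obs 2: x=1/2 → posterior Inverse-Gamma(5, 35/12)
obs 3: x=7/4 → posterior Inverse-Gamma(11/2, 427/96)
obs 4: x=-8 → posterior Inverse-Gamma(6, 3499/96)
obs 5: x=0 → posterior Inverse-Gamma(13/2, 3499/96)
obs 6: x=-1/2 → posterior Inverse-Gamma(7, 3511/96)
obs 7: x=0 → posterior Inverse-Gamma(15/2, 3511/96)
obs 8: x=-1 → posterior Inverse-Gamma(8, 3559/96)
obs 9: x=5/2 → posterior Inverse-Gamma(17/2, 3859/96)

alpha=17/2, beta=3859/96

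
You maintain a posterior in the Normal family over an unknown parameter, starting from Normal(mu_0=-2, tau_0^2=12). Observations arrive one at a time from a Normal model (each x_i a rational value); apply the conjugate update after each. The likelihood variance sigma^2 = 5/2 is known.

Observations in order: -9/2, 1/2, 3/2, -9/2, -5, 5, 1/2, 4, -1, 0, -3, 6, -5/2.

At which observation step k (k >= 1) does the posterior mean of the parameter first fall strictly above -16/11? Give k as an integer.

obs 1: x=-9/2 → posterior Normal(-118/29, 60/29)
obs 2: x=1/2 → posterior Normal(-2, 60/53)
obs 3: x=3/2 → posterior Normal(-10/11, 60/77)
obs 4: x=-9/2 → posterior Normal(-178/101, 60/101)
obs 5: x=-5 → posterior Normal(-298/125, 12/25)
obs 6: x=5 → posterior Normal(-178/149, 60/149)
obs 7: x=1/2 → posterior Normal(-166/173, 60/173)
obs 8: x=4 → posterior Normal(-70/197, 60/197)
obs 9: x=-1 → posterior Normal(-94/221, 60/221)
obs 10: x=0 → posterior Normal(-94/245, 12/49)
obs 11: x=-3 → posterior Normal(-166/269, 60/269)
obs 12: x=6 → posterior Normal(-22/293, 60/293)
obs 13: x=-5/2 → posterior Normal(-82/317, 60/317)

k = 3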